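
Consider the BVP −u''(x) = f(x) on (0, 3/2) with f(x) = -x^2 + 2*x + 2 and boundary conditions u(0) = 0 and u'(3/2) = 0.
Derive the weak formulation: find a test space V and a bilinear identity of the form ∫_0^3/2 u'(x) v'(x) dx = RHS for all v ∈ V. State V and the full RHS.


V = {v ∈ H^1(0, 3/2) : v(0) = 0} (test functions vanish at x = 0 where u is specified); weak form: ∫_0^3/2 u'v' dx = ∫_0^3/2 (-x^2 + 2*x + 2) v dx for all v ∈ V.

Multiply both sides by a test function v and integrate from 0 to 3/2:
  ∫_0^3/2 −u''(x) v(x) dx = ∫_0^3/2 f(x) v(x) dx.
Integrate the LHS by parts once:
  ∫_0^3/2 −u'' v dx = −[u'(x) v(x)]_0^3/2 + ∫_0^3/2 u'(x) v'(x) dx.
Thus ∫_0^3/2 u'(x) v'(x) dx = ∫_0^3/2 f(x) v(x) dx + [u'(x) v(x)]_0^3/2.
Choose V so that boundary terms are either known or forced to vanish.
Mixed BC: u(0) = 0 (Dirichlet) and u'(3/2) = 0 (Neumann). Define V = {v ∈ H^1(0, 3/2) : v(0) = 0}. Then [u' v]_0^3/2 = u'(3/2)·v(3/2) − u'(0)·0 = 0.
Weak formulation: find u (satisfying any essential BC) such that ∫_0^3/2 u'(x) v'(x) dx = ∫_0^3/2 f v dx for all v ∈ V (Dirichlet at 0 absorbed into V; the Neumann datum at x = 3/2 is zero, so no boundary term remains).
Substituting f(x) = -x^2 + 2*x + 2, the right-hand side is ∫_0^3/2 (-x^2 + 2*x + 2) v dx.


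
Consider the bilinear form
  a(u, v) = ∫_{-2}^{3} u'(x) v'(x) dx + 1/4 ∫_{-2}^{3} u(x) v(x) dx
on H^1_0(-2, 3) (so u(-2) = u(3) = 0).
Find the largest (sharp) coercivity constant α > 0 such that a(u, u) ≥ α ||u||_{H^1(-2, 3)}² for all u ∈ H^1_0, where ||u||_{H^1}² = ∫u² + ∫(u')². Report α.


α = (25/4 + π^2)/(π^2 + 25)

Coercivity of a(·,·) on H^1_0(-2, 3) means a(u, u) ≥ α ||u||_{H^1}² for every u ∈ H^1_0.
The interval has length L = 5, and Poincaré/coercivity depend only on L. Here a(u, u) = ∫(u')² + (1/4)·∫u².
Here 0 < c = 1/4 < 1. The condition a(u,u) ≥ α||u||_{H^1}² reads (1−α)∫(u')² ≥ (α−c)∫u². Any admissible α is ≤ 1 (rapidly oscillating u have ∫u²/∫(u')² → 0), and α = 1 would force 0 ≥ (1−c)∫u², impossible since c < 1; so 1−α > 0. By the sharp Poincaré inequality on H^1_0 of an interval of length L, ∫(u')² ≥ (π/L)²∫u² with equality for the first sine mode sin(π(x−x₀)/L) (x₀ the left endpoint), so the inequality holds for all u iff (1−α)(π/L)² ≥ α − c, i.e. α ≤ ((π/L)² + c)/((π/L)² + 1) = (1 + c(L/π)²)/(1 + (L/π)²). With (π/L)² = π^2/25 and c = 1/4, the largest admissible constant is α = ((π/L)² + c)/((π/L)² + 1).
Simplifying, α = (25/4 + π^2)/(π^2 + 25).


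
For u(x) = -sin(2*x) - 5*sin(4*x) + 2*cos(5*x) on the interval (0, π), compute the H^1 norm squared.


||u||_{H^1(0,π)}^2 = 30368/63 + 267*π

u'(x) = -10*sin(5*x) - 2*cos(2*x) - 20*cos(4*x).
Expand u² and (u')² and integrate term by term on (0, π), using: for integers n ≥ 1, ∫_0^π sin²(nx) dx = ∫_0^π cos²(nx) dx = π/2; for n ≠ n', ∫_0^π sin(nx)sin(n'x) dx = ∫_0^π cos(nx)cos(n'x) dx = 0; and by product-to-sum, ∫_0^π sin(nx)cos(n'x) dx = ½∫_0^π [sin((n+n')x) + sin((n−n')x)] dx, which is 0 when n+n' is even and 2n/(n²−n'²) when n+n' is odd (it need not vanish on (0, π)).
  u² squared terms: (-1)²·∫sin(2x)² dx = 1·π/2 = π/2;  (-5)²·∫sin(4x)² dx = 25·π/2 = 25*π/2;  (2)²·∫cos(5x)² dx = 4·π/2 = 2*π.
  u² cross terms: 2·(-1)·(-5)·∫sin(2x)·sin(4x) dx = 10·(0) = 0;  2·(-1)·(2)·∫sin(2x)·cos(5x) dx = -4·(-4/21) = 16/21;  2·(-5)·(2)·∫sin(4x)·cos(5x) dx = -20·(-8/9) = 160/9.
  So ∫_0^π u² dx = π/2 + 25*π/2 + 2*π + 0 + 16/21 + 160/9 = 1168/63 + 15*π.
  (u')² squared terms: (-20)²·∫cos(4x)² dx = 400·π/2 = 200*π;  (-10)²·∫sin(5x)² dx = 100·π/2 = 50*π;  (-2)²·∫cos(2x)² dx = 4·π/2 = 2*π.
  (u')² cross terms: 2·(-20)·(-10)·∫cos(4x)·sin(5x) dx = 400·(10/9) = 4000/9;  2·(-20)·(-2)·∫cos(4x)·cos(2x) dx = 80·(0) = 0;  2·(-10)·(-2)·∫sin(5x)·cos(2x) dx = 40·(10/21) = 400/21.
  So ∫_0^π (u')² dx = 200*π + 50*π + 2*π + 4000/9 + 0 + 400/21 = 29200/63 + 252*π.
||u||_{H^1}^2 = (1168/63 + 15*π) + (29200/63 + 252*π) = 30368/63 + 267*π.


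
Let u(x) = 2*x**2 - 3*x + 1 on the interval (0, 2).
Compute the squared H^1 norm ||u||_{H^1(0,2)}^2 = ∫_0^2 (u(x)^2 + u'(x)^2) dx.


||u||_{H^1}^2 = 224/15

The H^1 norm (squared) on an interval (0, L) is
  ||u||_{H^1}^2 = ∫_0^L u(x)^2 dx + ∫_0^L u'(x)^2 dx.
Compute u'(x) = 4*x - 3.
Then u(x)^2 = 4*x**4 - 12*x**3 + 13*x**2 - 6*x + 1 and u'(x)^2 = 16*x**2 - 24*x + 9.
Integrate each monomial from 0 to 2 using ∫_0^2 c·x^n dx = c·2^(n+1)/(n+1):
  ∫_0^2 u(x)^2 dx = ∫_0^2 (4*x^4 - 12*x^3 + 13*x^2 - 6*x + 1) dx. Term by term:
    ∫_0^2 4*x^4 dx = 128/5;  ∫_0^2 -12*x^3 dx = -48;  ∫_0^2 13*x^2 dx = 104/3;
    ∫_0^2 -6*x dx = -12;  ∫_0^2 1 dx = 2.
  Sum: 128/5 − 48 + 104/3 − 12 + 2 = 34/15.
  ∫_0^2 u'(x)^2 dx = ∫_0^2 (16*x^2 - 24*x + 9) dx. Term by term:
    ∫_0^2 16*x^2 dx = 128/3;  ∫_0^2 -24*x dx = -48;  ∫_0^2 9 dx = 18.
  Sum: 128/3 − 48 + 18 = 38/3.
Adding: ||u||_{H^1}^2 = 34/15 + 38/3 = 224/15.


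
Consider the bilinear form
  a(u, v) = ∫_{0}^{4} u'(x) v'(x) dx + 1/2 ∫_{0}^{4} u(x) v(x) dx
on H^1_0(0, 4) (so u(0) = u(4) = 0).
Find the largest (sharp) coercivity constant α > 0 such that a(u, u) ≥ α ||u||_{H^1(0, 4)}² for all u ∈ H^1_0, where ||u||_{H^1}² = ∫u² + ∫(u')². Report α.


α = (8 + π^2)/(π^2 + 16)

Coercivity of a(·,·) on H^1_0(0, 4) means a(u, u) ≥ α ||u||_{H^1}² for every u ∈ H^1_0.
The interval has length L = 4, and Poincaré/coercivity depend only on L. Here a(u, u) = ∫(u')² + (1/2)·∫u².
Here 0 < c = 1/2 < 1. The condition a(u,u) ≥ α||u||_{H^1}² reads (1−α)∫(u')² ≥ (α−c)∫u². Any admissible α is ≤ 1 (rapidly oscillating u have ∫u²/∫(u')² → 0), and α = 1 would force 0 ≥ (1−c)∫u², impossible since c < 1; so 1−α > 0. By the sharp Poincaré inequality on H^1_0 of an interval of length L, ∫(u')² ≥ (π/L)²∫u² with equality for the first sine mode sin(π(x−x₀)/L) (x₀ the left endpoint), so the inequality holds for all u iff (1−α)(π/L)² ≥ α − c, i.e. α ≤ ((π/L)² + c)/((π/L)² + 1) = (1 + c(L/π)²)/(1 + (L/π)²). With (π/L)² = π^2/16 and c = 1/2, the largest admissible constant is α = ((π/L)² + c)/((π/L)² + 1).
Simplifying, α = (8 + π^2)/(π^2 + 16).


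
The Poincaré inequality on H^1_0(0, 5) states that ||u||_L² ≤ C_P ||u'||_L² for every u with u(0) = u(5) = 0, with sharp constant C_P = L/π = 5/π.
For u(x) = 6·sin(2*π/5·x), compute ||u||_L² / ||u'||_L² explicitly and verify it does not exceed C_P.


||u||_L² / ||u'||_L² = 5/(2*π) < C_P = 5/π.

u(x) = 6·sin(2*π/5·x), so u'(x) = 12*π*cos(2*π*x/5)/5.
Writing u(x) = A·sin(kπx/L) with A = 6 and k = 2, use ∫_0^L sin²(kπx/L) dx = L/2 and ∫_0^L cos²(kπx/L) dx = L/2.
u² = 36·sin²(2*π/5·x) and (u')² = 144*π^2/25·cos²(2*π/5·x), and each of sin², cos² integrates to L/2 = 5/2 over (0, 5).
∫_0^5 u² dx = 90, so ||u||_L² = 3*sqrt(10).
∫_0^5 (u')² dx = 72*π^2/5, so ||u'||_L² = 6*sqrt(10)*π/5.
Ratio ||u||_L² / ||u'||_L² = 5/(2*π).
Sharp Poincaré constant on H^1_0(0, 5) is C_P = L/π = 5/π, achieved by sin(π/5·x).
This is the k = 2 harmonic; the ratio L/(kπ) is strictly less than C_P = L/π, consistent with the sharp inequality ||u||_L² ≤ C_P ||u'||_L².


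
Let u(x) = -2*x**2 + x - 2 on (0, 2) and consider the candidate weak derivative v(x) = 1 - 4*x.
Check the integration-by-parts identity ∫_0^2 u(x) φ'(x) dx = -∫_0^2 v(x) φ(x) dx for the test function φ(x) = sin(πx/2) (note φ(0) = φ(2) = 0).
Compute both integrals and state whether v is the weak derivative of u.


LHS = 12/π, RHS = 12/π. Yes, v = u' weakly.

u(x) = -2*x**2 + x - 2, classical derivative u'(x) = 1 - 4*x.
φ(x) = sin(πx/2), so φ'(x) = π*cos(π*x/2)/2.
Note φ(0) = φ(2) = 0, so the boundary term u·φ vanishes.
LHS = ∫_0^2 u(x) φ'(x) dx = ∫_0^2 (-π*x^2*cos(π*x/2) + π*x*cos(π*x/2)/2 - π*cos(π*x/2)) dx. Term by term:
  ∫_0^2 -π*cos(π*x/2) dx = 0;  ∫_0^2 π*x*cos(π*x/2)/2 dx = -4/π;  ∫_0^2 -π*x^2*cos(π*x/2) dx = 16/π.
Sum: 0 − 4/π + 16/π = 12/π.
So LHS = 12/π.
∫_0^2 v(x) φ(x) dx = ∫_0^2 (-4*x*sin(π*x/2) + sin(π*x/2)) dx. Term by term:
  ∫_0^2 -4*x*sin(π*x/2) dx = -16/π;  ∫_0^2 sin(π*x/2) dx = 4/π.
Sum: -16/π + 4/π = -12/π.
So RHS = -∫_0^2 v(x) φ(x) dx = 12/π.
LHS = RHS, so the identity holds for this test φ.
Moreover u is smooth here and v(x) = u'(x) = 1 - 4*x pointwise, so the identity holds for every test function. Hence v is the weak derivative of u.


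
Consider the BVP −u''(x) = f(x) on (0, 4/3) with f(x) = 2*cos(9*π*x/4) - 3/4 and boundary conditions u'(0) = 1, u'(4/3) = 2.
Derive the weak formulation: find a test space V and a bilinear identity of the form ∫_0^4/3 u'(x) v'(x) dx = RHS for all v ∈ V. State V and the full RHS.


V = H^1(0, 4/3) (v unrestricted at boundary; u is determined up to an additive constant); weak form: ∫_0^4/3 u'v' dx = ∫_0^4/3 (2*cos(9*π*x/4) - 3/4) v dx + 2·v(4/3) − v(0) for all v ∈ V.

Multiply both sides by a test function v and integrate from 0 to 4/3:
  ∫_0^4/3 −u''(x) v(x) dx = ∫_0^4/3 f(x) v(x) dx.
Integrate the LHS by parts once:
  ∫_0^4/3 −u'' v dx = −[u'(x) v(x)]_0^4/3 + ∫_0^4/3 u'(x) v'(x) dx.
Thus ∫_0^4/3 u'(x) v'(x) dx = ∫_0^4/3 f(x) v(x) dx + [u'(x) v(x)]_0^4/3.
Choose V so that boundary terms are either known or forced to vanish.
u has inhomogeneous Neumann u'(0) = 1, u'(4/3) = 2. [u' v]_0^4/3 = (2)·v(4/3) − (1)·v(0) = 2·v(4/3) − v(0). Take V = H^1(0, 4/3); boundary term becomes part of RHS.
Weak formulation: find u (satisfying any essential BC) such that ∫_0^4/3 u'(x) v'(x) dx = ∫_0^4/3 f v dx + 2·v(4/3) − v(0) for all v ∈ V (Neumann data are natural BCs: they enter the RHS as boundary terms).
Substituting f(x) = 2*cos(9*π*x/4) - 3/4, the right-hand side is ∫_0^4/3 (2*cos(9*π*x/4) - 3/4) v dx + 2·v(4/3) − v(0).
Compatibility check (pure Neumann): taking v ≡ 1 ∈ V gives 0 = ∫_0^4/3 f dx + (2) − (1), i.e. ∫_0^4/3 f dx must equal u'(0) − u'(4/3) = -1. Indeed ∫_0^4/3 (2*cos(9*π*x/4) - 3/4) dx = -1, so the data are compatible. The solution is then unique only up to an additive constant (fix it e.g. by requiring ∫_0^4/3 u dx = 0).


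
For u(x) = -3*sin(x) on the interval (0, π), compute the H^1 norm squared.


||u||_{H^1(0,π)}^2 = 9*π

u'(x) = -3*cos(x).
Expand u² and (u')² and integrate term by term on (0, π), using: for integers n ≥ 1, ∫_0^π sin²(nx) dx = ∫_0^π cos²(nx) dx = π/2; for n ≠ n', ∫_0^π sin(nx)sin(n'x) dx = ∫_0^π cos(nx)cos(n'x) dx = 0; and by product-to-sum, ∫_0^π sin(nx)cos(n'x) dx = ½∫_0^π [sin((n+n')x) + sin((n−n')x)] dx, which is 0 when n+n' is even and 2n/(n²−n'²) when n+n' is odd (it need not vanish on (0, π)).
  u² squared terms: (-3)²·∫sin(x)² dx = 9·π/2 = 9*π/2.
  So ∫_0^π u² dx = 9*π/2.
  (u')² squared terms: (-3)²·∫cos(x)² dx = 9·π/2 = 9*π/2.
  So ∫_0^π (u')² dx = 9*π/2.
||u||_{H^1}^2 = (9*π/2) + (9*π/2) = 9*π.


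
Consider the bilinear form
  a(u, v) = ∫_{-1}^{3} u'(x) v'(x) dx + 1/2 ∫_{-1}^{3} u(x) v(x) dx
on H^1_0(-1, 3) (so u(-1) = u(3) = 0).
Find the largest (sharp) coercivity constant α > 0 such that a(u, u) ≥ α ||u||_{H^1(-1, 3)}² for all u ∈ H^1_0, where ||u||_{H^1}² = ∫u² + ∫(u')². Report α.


α = (8 + π^2)/(π^2 + 16)

Coercivity of a(·,·) on H^1_0(-1, 3) means a(u, u) ≥ α ||u||_{H^1}² for every u ∈ H^1_0.
The interval has length L = 4, and Poincaré/coercivity depend only on L. Here a(u, u) = ∫(u')² + (1/2)·∫u².
Here 0 < c = 1/2 < 1. The condition a(u,u) ≥ α||u||_{H^1}² reads (1−α)∫(u')² ≥ (α−c)∫u². Any admissible α is ≤ 1 (rapidly oscillating u have ∫u²/∫(u')² → 0), and α = 1 would force 0 ≥ (1−c)∫u², impossible since c < 1; so 1−α > 0. By the sharp Poincaré inequality on H^1_0 of an interval of length L, ∫(u')² ≥ (π/L)²∫u² with equality for the first sine mode sin(π(x−x₀)/L) (x₀ the left endpoint), so the inequality holds for all u iff (1−α)(π/L)² ≥ α − c, i.e. α ≤ ((π/L)² + c)/((π/L)² + 1) = (1 + c(L/π)²)/(1 + (L/π)²). With (π/L)² = π^2/16 and c = 1/2, the largest admissible constant is α = ((π/L)² + c)/((π/L)² + 1).
Simplifying, α = (8 + π^2)/(π^2 + 16).


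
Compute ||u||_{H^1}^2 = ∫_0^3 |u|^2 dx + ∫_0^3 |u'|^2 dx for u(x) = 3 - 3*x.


||u||_{H^1}^2 = 54

The H^1 norm (squared) on an interval (0, L) is
  ||u||_{H^1}^2 = ∫_0^L u(x)^2 dx + ∫_0^L u'(x)^2 dx.
Compute u'(x) = -3.
Then u(x)^2 = 9*x**2 - 18*x + 9 and u'(x)^2 = 9.
Integrate each monomial from 0 to 3 using ∫_0^3 c·x^n dx = c·3^(n+1)/(n+1):
  ∫_0^3 u(x)^2 dx = ∫_0^3 (9*x^2 - 18*x + 9) dx. Term by term:
    ∫_0^3 9*x^2 dx = 81;  ∫_0^3 -18*x dx = -81;  ∫_0^3 9 dx = 27.
  Sum: 81 − 81 + 27 = 27.
  ∫_0^3 u'(x)^2 dx = ∫_0^3 (9) dx. Term by term:
    ∫_0^3 9 dx = 27.
Adding: ||u||_{H^1}^2 = 27 + 27 = 54.


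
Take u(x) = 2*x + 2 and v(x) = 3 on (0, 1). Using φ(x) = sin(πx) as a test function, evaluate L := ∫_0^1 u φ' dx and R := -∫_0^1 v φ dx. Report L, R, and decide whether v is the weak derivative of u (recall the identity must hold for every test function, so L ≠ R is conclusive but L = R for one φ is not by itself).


LHS = -4/π, RHS = -6/π. No, v is not the weak derivative of u.

u(x) = 2*x + 2, classical derivative u'(x) = 2.
φ(x) = sin(πx), so φ'(x) = π*cos(π*x).
Note φ(0) = φ(1) = 0, so the boundary term u·φ vanishes.
LHS = ∫_0^1 u(x) φ'(x) dx = ∫_0^1 (2*π*x*cos(π*x) + 2*π*cos(π*x)) dx. Term by term:
  ∫_0^1 2*π*cos(π*x) dx = 0;  ∫_0^1 2*π*x*cos(π*x) dx = -4/π.
Sum: 0 − 4/π = -4/π.
So LHS = -4/π.
∫_0^1 v(x) φ(x) dx = ∫_0^1 (3*sin(π*x)) dx. Term by term:
  ∫_0^1 3*sin(π*x) dx = 6/π.
So RHS = -∫_0^1 v(x) φ(x) dx = -6/π.
LHS − RHS = 2/π ≠ 0, so the identity fails.
(For a valid weak derivative the identity must hold for EVERY test function, in particular this one. The failure shows v is NOT the weak derivative of u.)
Correct weak derivative would be u'(x) = 2.


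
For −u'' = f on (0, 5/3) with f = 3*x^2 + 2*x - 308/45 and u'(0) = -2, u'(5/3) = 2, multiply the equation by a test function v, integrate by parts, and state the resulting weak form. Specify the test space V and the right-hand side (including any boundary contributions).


V = H^1(0, 5/3) (v unrestricted at boundary; u is determined up to an additive constant); weak form: ∫_0^5/3 u'v' dx = ∫_0^5/3 (3*x^2 + 2*x - 308/45) v dx + 2·v(5/3) + 2·v(0) for all v ∈ V.

Multiply both sides by a test function v and integrate from 0 to 5/3:
  ∫_0^5/3 −u''(x) v(x) dx = ∫_0^5/3 f(x) v(x) dx.
Integrate the LHS by parts once:
  ∫_0^5/3 −u'' v dx = −[u'(x) v(x)]_0^5/3 + ∫_0^5/3 u'(x) v'(x) dx.
Thus ∫_0^5/3 u'(x) v'(x) dx = ∫_0^5/3 f(x) v(x) dx + [u'(x) v(x)]_0^5/3.
Choose V so that boundary terms are either known or forced to vanish.
u has inhomogeneous Neumann u'(0) = -2, u'(5/3) = 2. [u' v]_0^5/3 = (2)·v(5/3) − (-2)·v(0) = 2·v(5/3) + 2·v(0). Take V = H^1(0, 5/3); boundary term becomes part of RHS.
Weak formulation: find u (satisfying any essential BC) such that ∫_0^5/3 u'(x) v'(x) dx = ∫_0^5/3 f v dx + 2·v(5/3) + 2·v(0) for all v ∈ V (Neumann data are natural BCs: they enter the RHS as boundary terms).
Substituting f(x) = 3*x^2 + 2*x - 308/45, the right-hand side is ∫_0^5/3 (3*x^2 + 2*x - 308/45) v dx + 2·v(5/3) + 2·v(0).
Compatibility check (pure Neumann): taking v ≡ 1 ∈ V gives 0 = ∫_0^5/3 f dx + (2) − (-2), i.e. ∫_0^5/3 f dx must equal u'(0) − u'(5/3) = -4. Indeed ∫_0^5/3 (3*x^2 + 2*x - 308/45) dx = -4, so the data are compatible. The solution is then unique only up to an additive constant (fix it e.g. by requiring ∫_0^5/3 u dx = 0).


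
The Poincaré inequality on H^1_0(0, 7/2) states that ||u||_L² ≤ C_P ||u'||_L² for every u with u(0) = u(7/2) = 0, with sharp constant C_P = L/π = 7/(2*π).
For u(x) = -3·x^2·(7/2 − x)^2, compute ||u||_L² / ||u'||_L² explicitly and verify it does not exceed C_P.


||u||_L² / ||u'||_L² = 7*sqrt(3)/12 < C_P = 7/(2*π).

u(x) = -3·x^2·(7/2 − x)^2, so u'(x) = 3*x*(-8*x^2 + 42*x - 49)/2.
u(x) = -3·x^2·(7/2 − x)^2 vanishes at x = 0 and x = 7/2, so u ∈ H^1_0(0, 7/2). Differentiate via the product rule and integrate the resulting polynomials term by term.
  ∫_0^7/2 u² dx = ∫_0^7/2 (9*x^8 - 126*x^7 + 1323*x^6/2 - 3087*x^5/2 + 21609*x^4/16) dx. Term by term:
    ∫_0^7/2 9*x^8 dx = 40353607/512;  ∫_0^7/2 -126*x^7 dx = -363182463/1024;  ∫_0^7/2 1323*x^6/2 dx = 155649627/256;
    ∫_0^7/2 -3087*x^5/2 dx = -121060821/256;  ∫_0^7/2 21609*x^4/16 dx = 363182463/2560.
  Sum: 40353607/512 − 363182463/1024 + 155649627/256 − 121060821/256 + 363182463/2560 = 5764801/5120.
  ∫_0^7/2 (u')² dx = ∫_0^7/2 (144*x^6 - 1512*x^5 + 5733*x^4 - 9261*x^3 + 21609*x^2/4) dx. Term by term:
    ∫_0^7/2 144*x^6 dx = 1058841/8;  ∫_0^7/2 -1512*x^5 dx = -7411887/16;  ∫_0^7/2 5733*x^4 dx = 96354531/160;
    ∫_0^7/2 -9261*x^3 dx = -22235661/64;  ∫_0^7/2 21609*x^2/4 dx = 2470629/32.
  Sum: 1058841/8 − 7411887/16 + 96354531/160 − 22235661/64 + 2470629/32 = 352947/320.
∫_0^7/2 u² dx = 5764801/5120, so ||u||_L² = 2401*sqrt(5)/160.
∫_0^7/2 (u')² dx = 352947/320, so ||u'||_L² = 343*sqrt(15)/40.
Ratio ||u||_L² / ||u'||_L² = 7*sqrt(3)/12.
Sharp Poincaré constant on H^1_0(0, 7/2) is C_P = L/π = 7/(2*π), achieved by sin(2*π/7·x).
A polynomial bump cannot attain the sharp Poincaré constant (only the first sine eigenfunction does), so the ratio is strictly less than C_P, consistent with ||u||_L² ≤ C_P ||u'||_L².


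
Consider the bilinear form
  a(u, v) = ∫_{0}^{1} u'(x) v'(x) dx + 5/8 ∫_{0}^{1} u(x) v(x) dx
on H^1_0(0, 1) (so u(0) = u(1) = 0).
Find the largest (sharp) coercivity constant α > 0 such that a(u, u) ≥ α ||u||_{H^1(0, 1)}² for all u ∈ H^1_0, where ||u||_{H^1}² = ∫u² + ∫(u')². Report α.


α = (5/8 + π^2)/(1 + π^2)

Coercivity of a(·,·) on H^1_0(0, 1) means a(u, u) ≥ α ||u||_{H^1}² for every u ∈ H^1_0.
The interval has length L = 1, and Poincaré/coercivity depend only on L. Here a(u, u) = ∫(u')² + (5/8)·∫u².
Here 0 < c = 5/8 < 1. The condition a(u,u) ≥ α||u||_{H^1}² reads (1−α)∫(u')² ≥ (α−c)∫u². Any admissible α is ≤ 1 (rapidly oscillating u have ∫u²/∫(u')² → 0), and α = 1 would force 0 ≥ (1−c)∫u², impossible since c < 1; so 1−α > 0. By the sharp Poincaré inequality on H^1_0 of an interval of length L, ∫(u')² ≥ (π/L)²∫u² with equality for the first sine mode sin(π(x−x₀)/L) (x₀ the left endpoint), so the inequality holds for all u iff (1−α)(π/L)² ≥ α − c, i.e. α ≤ ((π/L)² + c)/((π/L)² + 1) = (1 + c(L/π)²)/(1 + (L/π)²). With (π/L)² = π^2 and c = 5/8, the largest admissible constant is α = ((π/L)² + c)/((π/L)² + 1).
Simplifying, α = (5/8 + π^2)/(1 + π^2).


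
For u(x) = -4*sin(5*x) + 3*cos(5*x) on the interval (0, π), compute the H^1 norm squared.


||u||_{H^1(0,π)}^2 = 325*π

u'(x) = -15*sin(5*x) - 20*cos(5*x).
Expand u² and (u')² and integrate term by term on (0, π), using: for integers n ≥ 1, ∫_0^π sin²(nx) dx = ∫_0^π cos²(nx) dx = π/2; for n ≠ n', ∫_0^π sin(nx)sin(n'x) dx = ∫_0^π cos(nx)cos(n'x) dx = 0; and by product-to-sum, ∫_0^π sin(nx)cos(n'x) dx = ½∫_0^π [sin((n+n')x) + sin((n−n')x)] dx, which is 0 when n+n' is even and 2n/(n²−n'²) when n+n' is odd (it need not vanish on (0, π)).
  u² squared terms: (-4)²·∫sin(5x)² dx = 16·π/2 = 8*π;  (3)²·∫cos(5x)² dx = 9·π/2 = 9*π/2.
  u² cross terms: 2·(-4)·(3)·∫sin(5x)·cos(5x) dx = -24·(0) = 0.
  So ∫_0^π u² dx = 8*π + 9*π/2 + 0 = 25*π/2.
  (u')² squared terms: (-20)²·∫cos(5x)² dx = 400·π/2 = 200*π;  (-15)²·∫sin(5x)² dx = 225·π/2 = 225*π/2.
  (u')² cross terms: 2·(-20)·(-15)·∫cos(5x)·sin(5x) dx = 600·(0) = 0.
  So ∫_0^π (u')² dx = 200*π + 225*π/2 + 0 = 625*π/2.
||u||_{H^1}^2 = (25*π/2) + (625*π/2) = 325*π.


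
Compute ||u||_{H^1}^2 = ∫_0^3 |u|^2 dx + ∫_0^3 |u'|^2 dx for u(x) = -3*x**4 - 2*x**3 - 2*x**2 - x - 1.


||u||_{H^1}^2 = 7544157/70

The H^1 norm (squared) on an interval (0, L) is
  ||u||_{H^1}^2 = ∫_0^L u(x)^2 dx + ∫_0^L u'(x)^2 dx.
Compute u'(x) = -12*x**3 - 6*x**2 - 4*x - 1.
Then u(x)^2 = 9*x**8 + 12*x**7 + 16*x**6 + 14*x**5 + 14*x**4 + 8*x**3 + 5*x**2 + 2*x + 1 and u'(x)^2 = 144*x**6 + 144*x**5 + 132*x**4 + 72*x**3 + 28*x**2 + 8*x + 1.
Integrate each monomial from 0 to 3 using ∫_0^3 c·x^n dx = c·3^(n+1)/(n+1):
  ∫_0^3 u(x)^2 dx = ∫_0^3 (9*x^8 + 12*x^7 + 16*x^6 + 14*x^5 + 14*x^4 + 8*x^3 + 5*x^2 + 2*x + 1) dx. Term by term:
    ∫_0^3 9*x^8 dx = 19683;  ∫_0^3 12*x^7 dx = 19683/2;  ∫_0^3 16*x^6 dx = 34992/7;
    ∫_0^3 14*x^5 dx = 1701;  ∫_0^3 14*x^4 dx = 3402/5;  ∫_0^3 8*x^3 dx = 162;
    ∫_0^3 5*x^2 dx = 45;  ∫_0^3 2*x dx = 9;  ∫_0^3 1 dx = 3.
  Sum: 19683 + 19683/2 + 34992/7 + 1701 + 3402/5 + 162 + 45 + 9 + 3 = 2598663/70.
  ∫_0^3 u'(x)^2 dx = ∫_0^3 (144*x^6 + 144*x^5 + 132*x^4 + 72*x^3 + 28*x^2 + 8*x + 1) dx. Term by term:
    ∫_0^3 144*x^6 dx = 314928/7;  ∫_0^3 144*x^5 dx = 17496;  ∫_0^3 132*x^4 dx = 32076/5;
    ∫_0^3 72*x^3 dx = 1458;  ∫_0^3 28*x^2 dx = 252;  ∫_0^3 8*x dx = 36;
    ∫_0^3 1 dx = 3.
  Sum: 314928/7 + 17496 + 32076/5 + 1458 + 252 + 36 + 3 = 2472747/35.
Adding: ||u||_{H^1}^2 = 2598663/70 + 2472747/35 = 7544157/70.


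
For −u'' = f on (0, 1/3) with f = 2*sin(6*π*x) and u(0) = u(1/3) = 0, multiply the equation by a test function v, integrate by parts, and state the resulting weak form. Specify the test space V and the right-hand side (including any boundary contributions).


V = H^1_0(0, 1/3) (so v(0) = v(1/3) = 0); weak form: ∫_0^1/3 u'v' dx = ∫_0^1/3 (2*sin(6*π*x)) v dx for all v ∈ V.

Multiply both sides by a test function v and integrate from 0 to 1/3:
  ∫_0^1/3 −u''(x) v(x) dx = ∫_0^1/3 f(x) v(x) dx.
Integrate the LHS by parts once:
  ∫_0^1/3 −u'' v dx = −[u'(x) v(x)]_0^1/3 + ∫_0^1/3 u'(x) v'(x) dx.
Thus ∫_0^1/3 u'(x) v'(x) dx = ∫_0^1/3 f(x) v(x) dx + [u'(x) v(x)]_0^1/3.
Choose V so that boundary terms are either known or forced to vanish.
u is Dirichlet: u(0) = u(1/3) = 0. Let V = H^1_0(0, 1/3); then v(0) = v(1/3) = 0, and [u' v]_0^1/3 = 0.
Weak formulation: find u (satisfying any essential BC) such that ∫_0^1/3 u'(x) v'(x) dx = ∫_0^1/3 f v dx for all v ∈ V.
Substituting f(x) = 2*sin(6*π*x), the right-hand side is ∫_0^1/3 (2*sin(6*π*x)) v dx.


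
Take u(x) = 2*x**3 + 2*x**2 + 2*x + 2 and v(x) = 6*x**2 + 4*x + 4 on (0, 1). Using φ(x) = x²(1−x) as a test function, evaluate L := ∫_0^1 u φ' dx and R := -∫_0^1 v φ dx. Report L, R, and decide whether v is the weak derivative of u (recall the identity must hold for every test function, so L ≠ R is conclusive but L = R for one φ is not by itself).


LHS = -17/30, RHS = -11/15. No, v is not the weak derivative of u.

u(x) = 2*x**3 + 2*x**2 + 2*x + 2, classical derivative u'(x) = 6*x**2 + 4*x + 2.
φ(x) = x²(1−x), so φ'(x) = x*(2 - 3*x).
Note φ(0) = φ(1) = 0, so the boundary term u·φ vanishes.
LHS = ∫_0^1 u(x) φ'(x) dx = ∫_0^1 (-6*x^5 - 2*x^4 - 2*x^3 - 2*x^2 + 4*x) dx. Term by term:
  ∫_0^1 -6*x^5 dx = -1;  ∫_0^1 -2*x^4 dx = -2/5;  ∫_0^1 -2*x^3 dx = -1/2;
  ∫_0^1 -2*x^2 dx = -2/3;  ∫_0^1 4*x dx = 2.
Sum: -1 − 2/5 − 1/2 − 2/3 + 2 = -17/30.
So LHS = -17/30.
∫_0^1 v(x) φ(x) dx = ∫_0^1 (-6*x^5 + 2*x^4 + 4*x^2) dx. Term by term:
  ∫_0^1 -6*x^5 dx = -1;  ∫_0^1 2*x^4 dx = 2/5;  ∫_0^1 4*x^2 dx = 4/3.
Sum: -1 + 2/5 + 4/3 = 11/15.
So RHS = -∫_0^1 v(x) φ(x) dx = -11/15.
LHS − RHS = 1/6 ≠ 0, so the identity fails.
(For a valid weak derivative the identity must hold for EVERY test function, in particular this one. The failure shows v is NOT the weak derivative of u.)
Correct weak derivative would be u'(x) = 6*x**2 + 4*x + 2.


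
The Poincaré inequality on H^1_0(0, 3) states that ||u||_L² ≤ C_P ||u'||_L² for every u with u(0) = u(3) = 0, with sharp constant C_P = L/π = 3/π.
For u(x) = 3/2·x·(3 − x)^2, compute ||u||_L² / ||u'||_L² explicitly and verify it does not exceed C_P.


||u||_L² / ||u'||_L² = 3*sqrt(14)/14 < C_P = 3/π.

u(x) = 3/2·x·(3 − x)^2, so u'(x) = 9*(x - 3)*(x - 1)/2.
u(x) = 3/2·x·(3 − x)^2 vanishes at x = 0 and x = 3, so u ∈ H^1_0(0, 3). Differentiate via the product rule and integrate the resulting polynomials term by term.
  ∫_0^3 u² dx = ∫_0^3 (9*x^6/4 - 27*x^5 + 243*x^4/2 - 243*x^3 + 729*x^2/4) dx. Term by term:
    ∫_0^3 9*x^6/4 dx = 19683/28;  ∫_0^3 -27*x^5 dx = -6561/2;  ∫_0^3 243*x^4/2 dx = 59049/10;
    ∫_0^3 -243*x^3 dx = -19683/4;  ∫_0^3 729*x^2/4 dx = 6561/4.
  Sum: 19683/28 − 6561/2 + 59049/10 − 19683/4 + 6561/4 = 6561/140.
  ∫_0^3 (u')² dx = ∫_0^3 (81*x^4/4 - 162*x^3 + 891*x^2/2 - 486*x + 729/4) dx. Term by term:
    ∫_0^3 81*x^4/4 dx = 19683/20;  ∫_0^3 -162*x^3 dx = -6561/2;  ∫_0^3 891*x^2/2 dx = 8019/2;
    ∫_0^3 -486*x dx = -2187;  ∫_0^3 729/4 dx = 2187/4.
  Sum: 19683/20 − 6561/2 + 8019/2 − 2187 + 2187/4 = 729/10.
∫_0^3 u² dx = 6561/140, so ||u||_L² = 81*sqrt(35)/70.
∫_0^3 (u')² dx = 729/10, so ||u'||_L² = 27*sqrt(10)/10.
Ratio ||u||_L² / ||u'||_L² = 3*sqrt(14)/14.
Sharp Poincaré constant on H^1_0(0, 3) is C_P = L/π = 3/π, achieved by sin(π/3·x).
A polynomial bump cannot attain the sharp Poincaré constant (only the first sine eigenfunction does), so the ratio is strictly less than C_P, consistent with ||u||_L² ≤ C_P ||u'||_L².


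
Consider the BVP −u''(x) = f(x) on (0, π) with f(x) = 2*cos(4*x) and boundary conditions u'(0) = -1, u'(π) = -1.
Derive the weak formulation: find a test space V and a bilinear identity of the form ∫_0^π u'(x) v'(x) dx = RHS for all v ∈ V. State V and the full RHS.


V = H^1(0, π) (v unrestricted at boundary; u is determined up to an additive constant); weak form: ∫_0^π u'v' dx = ∫_0^π (2*cos(4*x)) v dx − v(π) + v(0) for all v ∈ V.

Multiply both sides by a test function v and integrate from 0 to π:
  ∫_0^π −u''(x) v(x) dx = ∫_0^π f(x) v(x) dx.
Integrate the LHS by parts once:
  ∫_0^π −u'' v dx = −[u'(x) v(x)]_0^π + ∫_0^π u'(x) v'(x) dx.
Thus ∫_0^π u'(x) v'(x) dx = ∫_0^π f(x) v(x) dx + [u'(x) v(x)]_0^π.
Choose V so that boundary terms are either known or forced to vanish.
u has inhomogeneous Neumann u'(0) = -1, u'(π) = -1. [u' v]_0^π = (-1)·v(π) − (-1)·v(0) = − v(π) + v(0). Take V = H^1(0, π); boundary term becomes part of RHS.
Weak formulation: find u (satisfying any essential BC) such that ∫_0^π u'(x) v'(x) dx = ∫_0^π f v dx − v(π) + v(0) for all v ∈ V (Neumann data are natural BCs: they enter the RHS as boundary terms).
Substituting f(x) = 2*cos(4*x), the right-hand side is ∫_0^π (2*cos(4*x)) v dx − v(π) + v(0).
Compatibility check (pure Neumann): taking v ≡ 1 ∈ V gives 0 = ∫_0^π f dx + (-1) − (-1), i.e. ∫_0^π f dx must equal u'(0) − u'(π) = 0. Indeed ∫_0^π (2*cos(4*x)) dx = 0, so the data are compatible. The solution is then unique only up to an additive constant (fix it e.g. by requiring ∫_0^π u dx = 0).


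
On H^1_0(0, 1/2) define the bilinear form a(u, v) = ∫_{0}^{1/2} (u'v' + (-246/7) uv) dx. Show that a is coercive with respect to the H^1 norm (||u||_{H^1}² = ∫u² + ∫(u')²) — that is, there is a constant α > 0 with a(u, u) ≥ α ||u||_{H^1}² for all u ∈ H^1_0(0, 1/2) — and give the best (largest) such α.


α = 2*(-123 + 14*π^2)/(7*(1 + 4*π^2))

Coercivity of a(·,·) on H^1_0(0, 1/2) means a(u, u) ≥ α ||u||_{H^1}² for every u ∈ H^1_0.
The interval has length L = 1/2, and Poincaré/coercivity depend only on L. Here a(u, u) = ∫(u')² + (-246/7)·∫u².
Here c = -246/7 < 0 with |c| < (π/L)² = 4*π^2, so coercivity still holds. The condition a(u,u) ≥ α||u||_{H^1}² reads (1−α)∫(u')² ≥ (α−c)∫u². Any admissible α is ≤ 1 (rapidly oscillating u have ∫u²/∫(u')² → 0), and α = 1 would force 0 ≥ (1−c)∫u², impossible since c < 1; so 1−α > 0. By the sharp Poincaré inequality on H^1_0 of an interval of length L, ∫(u')² ≥ (π/L)²∫u² with equality for the first sine mode sin(π(x−x₀)/L) (x₀ the left endpoint), so the inequality holds for all u iff (1−α)(π/L)² ≥ α − c, i.e. α ≤ ((π/L)² + c)/((π/L)² + 1) = (1 + c(L/π)²)/(1 + (L/π)²). (Direct route, valid since c ≤ 0: Poincaré gives c∫u² ≥ c(L/π)²∫(u')², so a(u,u) ≥ (1 + c(L/π)²)∫(u')², while ||u||_{H^1}² ≤ (1 + (L/π)²)∫(u')²; dividing yields the same α.) With (π/L)² = 4*π^2 and c = -246/7, the largest admissible constant is α = ((π/L)² + c)/((π/L)² + 1).
Simplifying, α = 2*(-123 + 14*π^2)/(7*(1 + 4*π^2)).


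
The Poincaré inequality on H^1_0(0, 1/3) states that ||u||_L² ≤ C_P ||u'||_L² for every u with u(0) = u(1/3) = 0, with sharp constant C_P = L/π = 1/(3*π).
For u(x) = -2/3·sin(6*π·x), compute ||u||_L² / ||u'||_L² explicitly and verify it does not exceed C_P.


||u||_L² / ||u'||_L² = 1/(6*π) < C_P = 1/(3*π).

u(x) = -2/3·sin(6*π·x), so u'(x) = -4*π*cos(6*π*x).
Writing u(x) = A·sin(kπx/L) with A = -2/3 and k = 2, use ∫_0^L sin²(kπx/L) dx = L/2 and ∫_0^L cos²(kπx/L) dx = L/2.
u² = 4/9·sin²(6*π·x) and (u')² = 16*π^2·cos²(6*π·x), and each of sin², cos² integrates to L/2 = 1/6 over (0, 1/3).
∫_0^1/3 u² dx = 2/27, so ||u||_L² = sqrt(6)/9.
∫_0^1/3 (u')² dx = 8*π^2/3, so ||u'||_L² = 2*sqrt(6)*π/3.
Ratio ||u||_L² / ||u'||_L² = 1/(6*π).
Sharp Poincaré constant on H^1_0(0, 1/3) is C_P = L/π = 1/(3*π), achieved by sin(3*π·x).
This is the k = 2 harmonic; the ratio L/(kπ) is strictly less than C_P = L/π, consistent with the sharp inequality ||u||_L² ≤ C_P ||u'||_L².


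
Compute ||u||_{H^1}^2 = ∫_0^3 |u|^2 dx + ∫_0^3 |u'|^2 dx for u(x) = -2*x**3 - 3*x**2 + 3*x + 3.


||u||_{H^1}^2 = 353781/70

The H^1 norm (squared) on an interval (0, L) is
  ||u||_{H^1}^2 = ∫_0^L u(x)^2 dx + ∫_0^L u'(x)^2 dx.
Compute u'(x) = -6*x**2 - 6*x + 3.
Then u(x)^2 = 4*x**6 + 12*x**5 - 3*x**4 - 30*x**3 - 9*x**2 + 18*x + 9 and u'(x)^2 = 36*x**4 + 72*x**3 - 36*x + 9.
Integrate each monomial from 0 to 3 using ∫_0^3 c·x^n dx = c·3^(n+1)/(n+1):
  ∫_0^3 u(x)^2 dx = ∫_0^3 (4*x^6 + 12*x^5 - 3*x^4 - 30*x^3 - 9*x^2 + 18*x + 9) dx. Term by term:
    ∫_0^3 4*x^6 dx = 8748/7;  ∫_0^3 12*x^5 dx = 1458;  ∫_0^3 -3*x^4 dx = -729/5;
    ∫_0^3 -30*x^3 dx = -1215/2;  ∫_0^3 -9*x^2 dx = -81;  ∫_0^3 18*x dx = 81;
    ∫_0^3 9 dx = 27.
  Sum: 8748/7 + 1458 − 729/5 − 1215/2 − 81 + 81 + 27 = 138699/70.
  ∫_0^3 u'(x)^2 dx = ∫_0^3 (36*x^4 + 72*x^3 - 36*x + 9) dx. Term by term:
    ∫_0^3 36*x^4 dx = 8748/5;  ∫_0^3 72*x^3 dx = 1458;  ∫_0^3 -36*x dx = -162;
    ∫_0^3 9 dx = 27.
  Sum: 8748/5 + 1458 − 162 + 27 = 15363/5.
Adding: ||u||_{H^1}^2 = 138699/70 + 15363/5 = 353781/70.


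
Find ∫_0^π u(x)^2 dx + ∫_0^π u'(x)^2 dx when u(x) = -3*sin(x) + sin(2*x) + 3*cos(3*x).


||u||_{H^1(0,π)}^2 = -48 + 113*π/2

u'(x) = -9*sin(3*x) - 3*cos(x) + 2*cos(2*x).
Expand u² and (u')² and integrate term by term on (0, π), using: for integers n ≥ 1, ∫_0^π sin²(nx) dx = ∫_0^π cos²(nx) dx = π/2; for n ≠ n', ∫_0^π sin(nx)sin(n'x) dx = ∫_0^π cos(nx)cos(n'x) dx = 0; and by product-to-sum, ∫_0^π sin(nx)cos(n'x) dx = ½∫_0^π [sin((n+n')x) + sin((n−n')x)] dx, which is 0 when n+n' is even and 2n/(n²−n'²) when n+n' is odd (it need not vanish on (0, π)).
  u² squared terms: (-3)²·∫sin(x)² dx = 9·π/2 = 9*π/2;  (3)²·∫cos(3x)² dx = 9·π/2 = 9*π/2;  (1)²·∫sin(2x)² dx = 1·π/2 = π/2.
  u² cross terms: 2·(-3)·(3)·∫sin(x)·cos(3x) dx = -18·(0) = 0;  2·(-3)·(1)·∫sin(x)·sin(2x) dx = -6·(0) = 0;  2·(3)·(1)·∫cos(3x)·sin(2x) dx = 6·(-4/5) = -24/5.
  So ∫_0^π u² dx = 9*π/2 + 9*π/2 + π/2 + 0 + 0 − 24/5 = -24/5 + 19*π/2.
  (u')² squared terms: (-9)²·∫sin(3x)² dx = 81·π/2 = 81*π/2;  (-3)²·∫cos(x)² dx = 9·π/2 = 9*π/2;  (2)²·∫cos(2x)² dx = 4·π/2 = 2*π.
  (u')² cross terms: 2·(-9)·(-3)·∫sin(3x)·cos(x) dx = 54·(0) = 0;  2·(-9)·(2)·∫sin(3x)·cos(2x) dx = -36·(6/5) = -216/5;  2·(-3)·(2)·∫cos(x)·cos(2x) dx = -12·(0) = 0.
  So ∫_0^π (u')² dx = 81*π/2 + 9*π/2 + 2*π + 0 − 216/5 + 0 = -216/5 + 47*π.
||u||_{H^1}^2 = (-24/5 + 19*π/2) + (-216/5 + 47*π) = -48 + 113*π/2.


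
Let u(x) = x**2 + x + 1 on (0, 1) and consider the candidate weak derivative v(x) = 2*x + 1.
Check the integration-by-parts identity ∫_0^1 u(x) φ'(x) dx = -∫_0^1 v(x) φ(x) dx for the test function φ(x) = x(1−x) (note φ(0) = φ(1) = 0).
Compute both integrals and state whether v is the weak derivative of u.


LHS = -1/3, RHS = -1/3. Yes, v = u' weakly.

u(x) = x**2 + x + 1, classical derivative u'(x) = 2*x + 1.
φ(x) = x(1−x), so φ'(x) = 1 - 2*x.
Note φ(0) = φ(1) = 0, so the boundary term u·φ vanishes.
LHS = ∫_0^1 u(x) φ'(x) dx = ∫_0^1 (-2*x^3 - x^2 - x + 1) dx. Term by term:
  ∫_0^1 -2*x^3 dx = -1/2;  ∫_0^1 -x^2 dx = -1/3;  ∫_0^1 -x dx = -1/2;
  ∫_0^1 1 dx = 1.
Sum: -1/2 − 1/3 − 1/2 + 1 = -1/3.
So LHS = -1/3.
∫_0^1 v(x) φ(x) dx = ∫_0^1 (-2*x^3 + x^2 + x) dx. Term by term:
  ∫_0^1 -2*x^3 dx = -1/2;  ∫_0^1 x^2 dx = 1/3;  ∫_0^1 x dx = 1/2.
Sum: -1/2 + 1/3 + 1/2 = 1/3.
So RHS = -∫_0^1 v(x) φ(x) dx = -1/3.
LHS = RHS, so the identity holds for this test φ.
Moreover u is smooth here and v(x) = u'(x) = 2*x + 1 pointwise, so the identity holds for every test function. Hence v is the weak derivative of u.


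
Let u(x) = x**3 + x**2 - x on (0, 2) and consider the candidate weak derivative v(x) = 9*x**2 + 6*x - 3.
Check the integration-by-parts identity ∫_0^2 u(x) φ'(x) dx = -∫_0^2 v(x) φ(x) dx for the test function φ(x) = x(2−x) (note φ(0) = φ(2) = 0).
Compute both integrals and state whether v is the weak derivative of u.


LHS = -92/15, RHS = -92/5. No, v is not the weak derivative of u.

u(x) = x**3 + x**2 - x, classical derivative u'(x) = 3*x**2 + 2*x - 1.
φ(x) = x(2−x), so φ'(x) = 2 - 2*x.
Note φ(0) = φ(2) = 0, so the boundary term u·φ vanishes.
LHS = ∫_0^2 u(x) φ'(x) dx = ∫_0^2 (-2*x^4 + 4*x^2 - 2*x) dx. Term by term:
  ∫_0^2 -2*x^4 dx = -64/5;  ∫_0^2 4*x^2 dx = 32/3;  ∫_0^2 -2*x dx = -4.
Sum: -64/5 + 32/3 − 4 = -92/15.
So LHS = -92/15.
∫_0^2 v(x) φ(x) dx = ∫_0^2 (-9*x^4 + 12*x^3 + 15*x^2 - 6*x) dx. Term by term:
  ∫_0^2 -9*x^4 dx = -288/5;  ∫_0^2 12*x^3 dx = 48;  ∫_0^2 15*x^2 dx = 40;
  ∫_0^2 -6*x dx = -12.
Sum: -288/5 + 48 + 40 − 12 = 92/5.
So RHS = -∫_0^2 v(x) φ(x) dx = -92/5.
LHS − RHS = 184/15 ≠ 0, so the identity fails.
(For a valid weak derivative the identity must hold for EVERY test function, in particular this one. The failure shows v is NOT the weak derivative of u.)
Correct weak derivative would be u'(x) = 3*x**2 + 2*x - 1.


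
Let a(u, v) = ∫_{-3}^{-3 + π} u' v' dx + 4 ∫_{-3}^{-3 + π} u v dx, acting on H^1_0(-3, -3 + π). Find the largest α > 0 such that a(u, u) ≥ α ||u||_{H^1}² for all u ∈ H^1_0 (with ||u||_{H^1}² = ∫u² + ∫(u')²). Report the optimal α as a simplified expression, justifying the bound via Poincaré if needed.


α = 1

Coercivity of a(·,·) on H^1_0(-3, -3 + π) means a(u, u) ≥ α ||u||_{H^1}² for every u ∈ H^1_0.
The interval has length L = π, and Poincaré/coercivity depend only on L. Here a(u, u) = ∫(u')² + (4)·∫u².
Here c = 4 ≥ 1, so a(u,u) = ∫(u')² + c∫u² ≥ ∫(u')² + ∫u² = ||u||_{H^1}², i.e. α = 1 works. No larger α is possible: a(u,u) ≥ α||u||_{H^1}² means (1−α)∫(u')² ≥ (α−c)∫u², and for the modes u_n = sin(nπ(x−x₀)/L) (x₀ the left endpoint) one has ∫u_n²/∫(u_n')² = (L/(nπ))² → 0, so a(u_n,u_n)/||u_n||_{H^1}² → 1. Hence the optimal constant is α = 1.
Therefore α = 1.


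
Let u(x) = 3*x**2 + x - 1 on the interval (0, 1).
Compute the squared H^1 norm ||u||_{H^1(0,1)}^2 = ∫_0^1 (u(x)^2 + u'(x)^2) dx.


||u||_{H^1}^2 = 619/30

The H^1 norm (squared) on an interval (0, L) is
  ||u||_{H^1}^2 = ∫_0^L u(x)^2 dx + ∫_0^L u'(x)^2 dx.
Compute u'(x) = 6*x + 1.
Then u(x)^2 = 9*x**4 + 6*x**3 - 5*x**2 - 2*x + 1 and u'(x)^2 = 36*x**2 + 12*x + 1.
Integrate each monomial from 0 to 1 using ∫_0^1 c·x^n dx = c·1^(n+1)/(n+1):
  ∫_0^1 u(x)^2 dx = ∫_0^1 (9*x^4 + 6*x^3 - 5*x^2 - 2*x + 1) dx. Term by term:
    ∫_0^1 9*x^4 dx = 9/5;  ∫_0^1 6*x^3 dx = 3/2;  ∫_0^1 -5*x^2 dx = -5/3;
    ∫_0^1 -2*x dx = -1;  ∫_0^1 1 dx = 1.
  Sum: 9/5 + 3/2 − 5/3 − 1 + 1 = 49/30.
  ∫_0^1 u'(x)^2 dx = ∫_0^1 (36*x^2 + 12*x + 1) dx. Term by term:
    ∫_0^1 36*x^2 dx = 12;  ∫_0^1 12*x dx = 6;  ∫_0^1 1 dx = 1.
  Sum: 12 + 6 + 1 = 19.
Adding: ||u||_{H^1}^2 = 49/30 + 19 = 619/30.


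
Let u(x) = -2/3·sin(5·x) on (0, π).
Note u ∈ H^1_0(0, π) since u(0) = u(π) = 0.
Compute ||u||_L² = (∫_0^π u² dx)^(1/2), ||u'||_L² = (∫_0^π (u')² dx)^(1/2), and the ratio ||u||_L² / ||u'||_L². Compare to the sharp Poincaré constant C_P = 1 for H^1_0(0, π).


||u||_L² / ||u'||_L² = 1/5 < C_P = 1.

u(x) = -2/3·sin(5·x), so u'(x) = -10*cos(5*x)/3.
Writing u(x) = A·sin(kπx/L) with A = -2/3 and k = 5, use ∫_0^L sin²(kπx/L) dx = L/2 and ∫_0^L cos²(kπx/L) dx = L/2.
u² = 4/9·sin²(5·x) and (u')² = 100/9·cos²(5·x), and each of sin², cos² integrates to L/2 = π/2 over (0, π).
∫_0^π u² dx = 2*π/9, so ||u||_L² = sqrt(2)*sqrt(π)/3.
∫_0^π (u')² dx = 50*π/9, so ||u'||_L² = 5*sqrt(2)*sqrt(π)/3.
Ratio ||u||_L² / ||u'||_L² = 1/5.
Sharp Poincaré constant on H^1_0(0, π) is C_P = L/π = 1, achieved by sin(x).
This is the k = 5 harmonic; the ratio L/(kπ) is strictly less than C_P = L/π, consistent with the sharp inequality ||u||_L² ≤ C_P ||u'||_L².


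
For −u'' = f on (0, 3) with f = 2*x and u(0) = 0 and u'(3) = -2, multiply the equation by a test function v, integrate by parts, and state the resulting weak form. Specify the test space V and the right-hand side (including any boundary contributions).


V = {v ∈ H^1(0, 3) : v(0) = 0} (test functions vanish at x = 0 where u is specified); weak form: ∫_0^3 u'v' dx = ∫_0^3 (2*x) v dx − 2·v(3) for all v ∈ V.

Multiply both sides by a test function v and integrate from 0 to 3:
  ∫_0^3 −u''(x) v(x) dx = ∫_0^3 f(x) v(x) dx.
Integrate the LHS by parts once:
  ∫_0^3 −u'' v dx = −[u'(x) v(x)]_0^3 + ∫_0^3 u'(x) v'(x) dx.
Thus ∫_0^3 u'(x) v'(x) dx = ∫_0^3 f(x) v(x) dx + [u'(x) v(x)]_0^3.
Choose V so that boundary terms are either known or forced to vanish.
Mixed BC: u(0) = 0 (Dirichlet) and u'(3) = -2 (Neumann). Define V = {v ∈ H^1(0, 3) : v(0) = 0}. Then [u' v]_0^3 = u'(3)·v(3) − u'(0)·0 = − 2·v(3).
Weak formulation: find u (satisfying any essential BC) such that ∫_0^3 u'(x) v'(x) dx = ∫_0^3 f v dx − 2·v(3) for all v ∈ V (Dirichlet at 0 absorbed into V; Neumann datum at x = 3 contributes the boundary term).
Substituting f(x) = 2*x, the right-hand side is ∫_0^3 (2*x) v dx − 2·v(3).


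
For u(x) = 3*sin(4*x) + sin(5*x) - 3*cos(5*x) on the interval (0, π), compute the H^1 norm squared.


||u||_{H^1(0,π)}^2 = 416 + 413*π/2

u'(x) = 15*sin(5*x) + 12*cos(4*x) + 5*cos(5*x).
Expand u² and (u')² and integrate term by term on (0, π), using: for integers n ≥ 1, ∫_0^π sin²(nx) dx = ∫_0^π cos²(nx) dx = π/2; for n ≠ n', ∫_0^π sin(nx)sin(n'x) dx = ∫_0^π cos(nx)cos(n'x) dx = 0; and by product-to-sum, ∫_0^π sin(nx)cos(n'x) dx = ½∫_0^π [sin((n+n')x) + sin((n−n')x)] dx, which is 0 when n+n' is even and 2n/(n²−n'²) when n+n' is odd (it need not vanish on (0, π)).
  u² squared terms: (-3)²·∫cos(5x)² dx = 9·π/2 = 9*π/2;  (3)²·∫sin(4x)² dx = 9·π/2 = 9*π/2;  (1)²·∫sin(5x)² dx = 1·π/2 = π/2.
  u² cross terms: 2·(-3)·(3)·∫cos(5x)·sin(4x) dx = -18·(-8/9) = 16;  2·(-3)·(1)·∫cos(5x)·sin(5x) dx = -6·(0) = 0;  2·(3)·(1)·∫sin(4x)·sin(5x) dx = 6·(0) = 0.
  So ∫_0^π u² dx = 9*π/2 + 9*π/2 + π/2 + 16 + 0 + 0 = 16 + 19*π/2.
  (u')² squared terms: (5)²·∫cos(5x)² dx = 25·π/2 = 25*π/2;  (12)²·∫cos(4x)² dx = 144·π/2 = 72*π;  (15)²·∫sin(5x)² dx = 225·π/2 = 225*π/2.
  (u')² cross terms: 2·(5)·(12)·∫cos(5x)·cos(4x) dx = 120·(0) = 0;  2·(5)·(15)·∫cos(5x)·sin(5x) dx = 150·(0) = 0;  2·(12)·(15)·∫cos(4x)·sin(5x) dx = 360·(10/9) = 400.
  So ∫_0^π (u')² dx = 25*π/2 + 72*π + 225*π/2 + 0 + 0 + 400 = 400 + 197*π.
||u||_{H^1}^2 = (16 + 19*π/2) + (400 + 197*π) = 416 + 413*π/2.
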